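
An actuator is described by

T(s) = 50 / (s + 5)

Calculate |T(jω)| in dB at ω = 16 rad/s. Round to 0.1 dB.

Substitute s = j16:
Numerator: 50 = 50 + j0
Denominator: (j16) + 5 = 5 + j16
|N| = √(50² + 0²) ≈ 50, ∠N ≈ 0.00°
|D| = √(5² + 16²) ≈ 16.763, ∠D ≈ 72.65°
|T| = 50 / 16.763 ≈ 2.9828
Gain = 20 log₁₀(2.9828) ≈ 9.49 dB

9.5 dB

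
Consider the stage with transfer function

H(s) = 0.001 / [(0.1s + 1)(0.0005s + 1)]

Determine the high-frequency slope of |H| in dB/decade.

Each pole contributes −20 dB/decade at high frequency; each zero contributes +20 dB/decade.
Net: 0 zero(s) − 2 pole(s) → -40 dB/decade.

-40 dB/decade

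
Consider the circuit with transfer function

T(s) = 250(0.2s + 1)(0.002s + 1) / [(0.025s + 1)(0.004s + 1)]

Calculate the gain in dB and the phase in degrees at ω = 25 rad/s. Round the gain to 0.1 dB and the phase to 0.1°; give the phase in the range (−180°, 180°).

60.6 dB, 43.8°

At ω = 25 rad/s:
zero (1 + j25·0.2) = 1 + j5 → |·| ≈ 5.099, ∠ ≈ 78.69°
zero (1 + j25·0.002) = 1 + j0.05 → |·| ≈ 1.0012, ∠ ≈ 2.86°
pole (1 + j25·0.025) = 1 + j0.625 → |·| ≈ 1.1792, ∠ ≈ 32.01°
pole (1 + j25·0.004) = 1 + j0.1 → |·| ≈ 1.005, ∠ ≈ 5.71°
|T| = 250 · 5.099 · 1.0012 / (1.1792 · 1.005) ≈ 1076.9
Gain = 20 log₁₀(1076.9) ≈ 60.64 dB
∠T = (78.69° + 2.86°) − (32.01° + 5.71°) = 43.83°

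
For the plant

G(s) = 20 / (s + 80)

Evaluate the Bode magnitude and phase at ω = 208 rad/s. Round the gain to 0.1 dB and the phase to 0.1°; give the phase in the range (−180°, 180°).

-20.9 dB, -69.0°

At s = jω = j208:
pole (s+80): 80 + j208 → |·| = √(80²+208²) = √49664 ≈ 222.85, ∠ = arctan(208/80) ≈ 68.96°
|G| = 20 / 222.85 ≈ 0.089746
Gain = 20 log₁₀(0.089746) ≈ -20.94 dB
∠G = 0.00° − 68.96° = -68.96°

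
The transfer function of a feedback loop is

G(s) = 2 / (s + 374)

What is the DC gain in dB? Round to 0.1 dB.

G(0) = 2 / 374 ≈ 0.0053476
20 log₁₀(0.0053476) ≈ -45.44 dB

-45.4 dB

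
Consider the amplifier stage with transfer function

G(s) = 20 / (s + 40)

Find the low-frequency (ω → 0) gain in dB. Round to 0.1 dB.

G(0) = 20 / 40 = 0.5
20 log₁₀(0.5) ≈ -6.02 dB

-6.0 dB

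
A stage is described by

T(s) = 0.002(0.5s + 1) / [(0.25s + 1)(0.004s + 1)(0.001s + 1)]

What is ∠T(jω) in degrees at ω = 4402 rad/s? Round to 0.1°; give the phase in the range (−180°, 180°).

At ω = 4402 rad/s:
zero (1 + j4402·0.5) = 1 + j2201 → |·| ≈ 2201, ∠ ≈ 89.97°
pole (1 + j4402·0.25) = 1 + j1100.5 → |·| ≈ 1100.5, ∠ ≈ 89.95°
pole (1 + j4402·0.004) = 1 + j17.608 → |·| ≈ 17.636, ∠ ≈ 86.75°
pole (1 + j4402·0.001) = 1 + j4.402 → |·| ≈ 4.5142, ∠ ≈ 77.20°
∠T = (89.97°) − (89.95° + 86.75° + 77.20°) = -163.93°

-163.9°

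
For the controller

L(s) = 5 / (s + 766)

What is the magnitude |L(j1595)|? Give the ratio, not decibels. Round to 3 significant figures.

Substitute s = j1595:
Numerator: 5 = 5 + j0
Denominator: (j1595) + 766 = 766 + j1595
|N| = √(5² + 0²) ≈ 5, ∠N ≈ 0.00°
|D| = √(766² + 1595²) ≈ 1769.4, ∠D ≈ 64.35°
|L| = 5 / 1769.4 ≈ 0.0028258

0.00283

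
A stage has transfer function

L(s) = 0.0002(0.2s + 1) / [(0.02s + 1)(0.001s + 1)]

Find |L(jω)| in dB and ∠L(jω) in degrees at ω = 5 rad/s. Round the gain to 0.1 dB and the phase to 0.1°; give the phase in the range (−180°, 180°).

-71.0 dB, 39.0°

At ω = 5 rad/s:
zero (1 + j5·0.2) = 1 + j1 → |·| ≈ 1.4142, ∠ ≈ 45.00°
pole (1 + j5·0.02) = 1 + j0.1 → |·| ≈ 1.005, ∠ ≈ 5.71°
pole (1 + j5·0.001) = 1 + j0.005 → |·| ≈ 1, ∠ ≈ 0.29°
|L| = 0.0002 · 1.4142 / (1.005 · 1) ≈ 0.00028143
Gain = 20 log₁₀(0.00028143) ≈ -71.01 dB
∠L = (45.00°) − (5.71° + 0.29°) = 39.00°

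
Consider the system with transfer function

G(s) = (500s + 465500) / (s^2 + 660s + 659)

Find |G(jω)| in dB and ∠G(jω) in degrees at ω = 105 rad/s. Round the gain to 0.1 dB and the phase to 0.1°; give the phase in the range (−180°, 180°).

Substitute s = j105:
Numerator: 500(j105) + 465500 = 465500 + j52500
Denominator: (j105)^2 + 660(j105) + 659 = -10366 + j69300
|N| = √(465500² + 52500²) ≈ 4.6845e+05, ∠N ≈ 6.43°
|D| = √(10366² + 69300²) ≈ 70071, ∠D ≈ 98.51°
|G| = 4.6845e+05 / 70071 ≈ 6.6854
Gain = 20 log₁₀(6.6854) ≈ 16.50 dB
∠G = 6.43° − 98.51° = -92.08°

16.5 dB, -92.1°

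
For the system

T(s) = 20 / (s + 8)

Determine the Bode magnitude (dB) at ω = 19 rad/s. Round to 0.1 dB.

-0.3 dB

Substitute s = j19:
Numerator: 20 = 20 + j0
Denominator: (j19) + 8 = 8 + j19
|N| = √(20² + 0²) ≈ 20, ∠N ≈ 0.00°
|D| = √(8² + 19²) ≈ 20.616, ∠D ≈ 67.17°
|T| = 20 / 20.616 ≈ 0.97012
Gain = 20 log₁₀(0.97012) ≈ -0.26 dB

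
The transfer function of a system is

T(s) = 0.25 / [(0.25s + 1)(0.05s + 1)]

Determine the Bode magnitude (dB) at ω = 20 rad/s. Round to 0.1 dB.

At ω = 20 rad/s:
pole (1 + j20·0.25) = 1 + j5 → |·| ≈ 5.099, ∠ ≈ 78.69°
pole (1 + j20·0.05) = 1 + j1 → |·| ≈ 1.4142, ∠ ≈ 45.00°
|T| = 0.25 · 1 / (5.099 · 1.4142) ≈ 0.034669
Gain = 20 log₁₀(0.034669) ≈ -29.20 dB

-29.2 dB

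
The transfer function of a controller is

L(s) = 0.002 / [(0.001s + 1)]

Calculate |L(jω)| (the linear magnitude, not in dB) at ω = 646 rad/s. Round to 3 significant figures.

0.00168

At ω = 646 rad/s:
pole (1 + j646·0.001) = 1 + j0.646 → |·| ≈ 1.1905, ∠ ≈ 32.86°
|L| = 0.002 · 1 / (1.1905) ≈ 0.00168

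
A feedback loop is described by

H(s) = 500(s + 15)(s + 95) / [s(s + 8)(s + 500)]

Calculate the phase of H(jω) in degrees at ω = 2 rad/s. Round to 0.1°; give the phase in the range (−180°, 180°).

At s = jω = j2:
zero (s+15): 15 + j2 → |·| = √(15²+2²) = √229 ≈ 15.133, ∠ = arctan(2/15) ≈ 7.59°
zero (s+95): 95 + j2 → |·| = √(95²+2²) = √9029 ≈ 95.021, ∠ = arctan(2/95) ≈ 1.21°
pole (s+8): 8 + j2 → |·| = √(8²+2²) = √68 ≈ 8.2462, ∠ = arctan(2/8) ≈ 14.04°
pole (s+500): 500 + j2 → |·| = √(500²+2²) = √250004 ≈ 500, ∠ = arctan(2/500) ≈ 0.23°
pole at origin: |s| = 2, ∠ = 90.00° (in denominator)
∠H = 8.80° − 104.27° = -95.47°

-95.5°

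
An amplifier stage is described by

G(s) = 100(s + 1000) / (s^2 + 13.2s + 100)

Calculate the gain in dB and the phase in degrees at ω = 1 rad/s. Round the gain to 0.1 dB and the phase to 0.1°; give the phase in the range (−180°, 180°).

60.0 dB, -7.5°

At s = jω = j1:
zero (s+1000): 1000 + j1 → |·| = √(1000²+1²) = √1000001 ≈ 1000, ∠ = arctan(1/1000) ≈ 0.06°
quadratic: (j1)² + 13.2·j1 + 100 = 99 + j13.2 → |·| ≈ 99.876, ∠ ≈ 7.59°
|G| = 100 · 1000 / 99.876 ≈ 1001.2
Gain = 20 log₁₀(1001.2) ≈ 60.01 dB
∠G = 0.06° − 7.59° = -7.53°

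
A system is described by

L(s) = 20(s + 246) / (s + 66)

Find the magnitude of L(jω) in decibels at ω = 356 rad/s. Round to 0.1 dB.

At s = jω = j356:
zero (s+246): 246 + j356 → |·| = √(246²+356²) = √187252 ≈ 432.73, ∠ = arctan(356/246) ≈ 55.36°
pole (s+66): 66 + j356 → |·| = √(66²+356²) = √131092 ≈ 362.07, ∠ = arctan(356/66) ≈ 79.50°
|L| = 20 · 432.73 / 362.07 ≈ 23.903
Gain = 20 log₁₀(23.903) ≈ 27.57 dB

27.6 dB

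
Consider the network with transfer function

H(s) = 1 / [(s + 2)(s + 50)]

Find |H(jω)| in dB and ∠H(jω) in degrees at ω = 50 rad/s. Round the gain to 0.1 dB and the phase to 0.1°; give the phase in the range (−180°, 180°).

-71.0 dB, -132.7°

At s = jω = j50:
pole (s+2): 2 + j50 → |·| = √(2²+50²) = √2504 ≈ 50.04, ∠ = arctan(50/2) ≈ 87.71°
pole (s+50): 50 + j50 → |·| = √(50²+50²) = √5000 ≈ 70.711, ∠ = arctan(50/50) ≈ 45.00°
|H| = 1 / 3538.4 ≈ 0.00028261
Gain = 20 log₁₀(0.00028261) ≈ -70.98 dB
∠H = 0.00° − 132.71° = -132.71°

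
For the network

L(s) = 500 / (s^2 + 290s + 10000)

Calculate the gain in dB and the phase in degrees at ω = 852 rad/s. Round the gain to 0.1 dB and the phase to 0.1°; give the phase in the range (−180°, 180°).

Substitute s = j852:
Numerator: 500 = 500 + j0
Denominator: (j852)^2 + 290(j852) + 10000 = -715904 + j247080
|N| = √(500² + 0²) ≈ 500, ∠N ≈ 0.00°
|D| = √(715904² + 247080²) ≈ 7.5734e+05, ∠D ≈ 160.96°
|L| = 500 / 7.5734e+05 ≈ 0.00066021
Gain = 20 log₁₀(0.00066021) ≈ -63.61 dB
∠L = 0.00° − 160.96° = -160.96°

-63.6 dB, -161.0°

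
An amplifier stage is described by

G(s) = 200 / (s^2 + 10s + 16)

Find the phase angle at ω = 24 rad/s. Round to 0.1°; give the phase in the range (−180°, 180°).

Substitute s = j24:
Numerator: 200 = 200 + j0
Denominator: (j24)^2 + 10(j24) + 16 = -560 + j240
|N| = √(200² + 0²) ≈ 200, ∠N ≈ 0.00°
|D| = √(560² + 240²) ≈ 609.26, ∠D ≈ 156.80°
∠G = 0.00° − 156.80° = -156.80°

-156.8°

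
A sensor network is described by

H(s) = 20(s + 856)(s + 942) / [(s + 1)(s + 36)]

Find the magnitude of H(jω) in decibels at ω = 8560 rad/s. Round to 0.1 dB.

At s = jω = j8560:
zero (s+856): 856 + j8560 → |·| = √(856²+8560²) = √74006336 ≈ 8602.7, ∠ = arctan(8560/856) ≈ 84.29°
zero (s+942): 942 + j8560 → |·| = √(942²+8560²) = √74160964 ≈ 8611.7, ∠ = arctan(8560/942) ≈ 83.72°
pole (s+1): 1 + j8560 → |·| = √(1²+8560²) = √73273601 ≈ 8560, ∠ = arctan(8560/1) ≈ 89.99°
pole (s+36): 36 + j8560 → |·| = √(36²+8560²) = √73274896 ≈ 8560.1, ∠ = arctan(8560/36) ≈ 89.76°
|H| = 20 · 7.4084e+07 / 7.3274e+07 ≈ 20.221
Gain = 20 log₁₀(20.221) ≈ 26.12 dB

26.1 dB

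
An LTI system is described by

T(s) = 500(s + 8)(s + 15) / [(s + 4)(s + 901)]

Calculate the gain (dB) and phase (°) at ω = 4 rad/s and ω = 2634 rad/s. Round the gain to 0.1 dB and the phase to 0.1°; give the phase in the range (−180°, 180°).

ω = 4: 22.7 dB, -3.8°; ω = 2634: 53.5 dB, 18.5°

At s = jω = j4:
zero (s+8): 8 + j4 → |·| = √(8²+4²) = √80 ≈ 8.9443, ∠ = arctan(4/8) ≈ 26.57°
zero (s+15): 15 + j4 → |·| = √(15²+4²) = √241 ≈ 15.524, ∠ = arctan(4/15) ≈ 14.93°
pole (s+4): 4 + j4 → |·| = √(4²+4²) = √32 ≈ 5.6569, ∠ = arctan(4/4) ≈ 45.00°
pole (s+901): 901 + j4 → |·| = √(901²+4²) = √811817 ≈ 901.01, ∠ = arctan(4/901) ≈ 0.25°
|T| = 500 · 138.85 / 5096.9 ≈ 13.621
Gain = 20 log₁₀(13.621) ≈ 22.68 dB
∠T = 41.50° − 45.25° = -3.75°

At s = jω = j2634:
zero (s+8): 8 + j2634 → |·| = √(8²+2634²) = √6938020 ≈ 2634, ∠ = arctan(2634/8) ≈ 89.83°
zero (s+15): 15 + j2634 → |·| = √(15²+2634²) = √6938181 ≈ 2634, ∠ = arctan(2634/15) ≈ 89.67°
pole (s+4): 4 + j2634 → |·| = √(4²+2634²) = √6937972 ≈ 2634, ∠ = arctan(2634/4) ≈ 89.91°
pole (s+901): 901 + j2634 → |·| = √(901²+2634²) = √7749757 ≈ 2783.8, ∠ = arctan(2634/901) ≈ 71.12°
|T| = 500 · 6.938e+06 / 7.3325e+06 ≈ 473.1
Gain = 20 log₁₀(473.1) ≈ 53.50 dB
∠T = 179.50° − 161.03° = 18.47°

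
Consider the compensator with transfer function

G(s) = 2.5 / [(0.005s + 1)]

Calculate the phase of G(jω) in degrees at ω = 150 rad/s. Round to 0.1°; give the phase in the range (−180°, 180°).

At ω = 150 rad/s:
pole (1 + j150·0.005) = 1 + j0.75 → |·| ≈ 1.25, ∠ ≈ 36.87°
∠G = (0°) − (36.87°) = -36.87°

-36.9°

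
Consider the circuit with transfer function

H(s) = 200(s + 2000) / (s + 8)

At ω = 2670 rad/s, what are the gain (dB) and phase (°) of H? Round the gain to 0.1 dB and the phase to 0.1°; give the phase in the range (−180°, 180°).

48.0 dB, -36.7°

At s = jω = j2670:
zero (s+2000): 2000 + j2670 → |·| = √(2000²+2670²) = √11128900 ≈ 3336, ∠ = arctan(2670/2000) ≈ 53.16°
pole (s+8): 8 + j2670 → |·| = √(8²+2670²) = √7128964 ≈ 2670, ∠ = arctan(2670/8) ≈ 89.83°
|H| = 200 · 3336 / 2670 ≈ 249.89
Gain = 20 log₁₀(249.89) ≈ 47.95 dB
∠H = 53.16° − 89.83° = -36.67°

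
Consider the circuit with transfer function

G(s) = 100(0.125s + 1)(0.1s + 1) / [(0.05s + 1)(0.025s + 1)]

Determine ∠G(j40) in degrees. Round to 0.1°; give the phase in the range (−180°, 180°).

46.2°

At ω = 40 rad/s:
zero (1 + j40·0.125) = 1 + j5 → |·| ≈ 5.099, ∠ ≈ 78.69°
zero (1 + j40·0.1) = 1 + j4 → |·| ≈ 4.1231, ∠ ≈ 75.96°
pole (1 + j40·0.05) = 1 + j2 → |·| ≈ 2.2361, ∠ ≈ 63.43°
pole (1 + j40·0.025) = 1 + j1 → |·| ≈ 1.4142, ∠ ≈ 45.00°
∠G = (78.69° + 75.96°) − (63.43° + 45.00°) = 46.22°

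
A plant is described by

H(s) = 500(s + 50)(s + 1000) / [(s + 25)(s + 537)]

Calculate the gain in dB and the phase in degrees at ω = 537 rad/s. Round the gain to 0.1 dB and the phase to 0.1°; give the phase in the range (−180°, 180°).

57.5 dB, -19.4°

At s = jω = j537:
zero (s+50): 50 + j537 → |·| = √(50²+537²) = √290869 ≈ 539.32, ∠ = arctan(537/50) ≈ 84.68°
zero (s+1000): 1000 + j537 → |·| = √(1000²+537²) = √1288369 ≈ 1135.1, ∠ = arctan(537/1000) ≈ 28.24°
pole (s+25): 25 + j537 → |·| = √(25²+537²) = √288994 ≈ 537.58, ∠ = arctan(537/25) ≈ 87.33°
pole (s+537): 537 + j537 → |·| = √(537²+537²) = √576738 ≈ 759.43, ∠ = arctan(537/537) ≈ 45.00°
|H| = 500 · 6.1218e+05 / 4.0825e+05 ≈ 749.76
Gain = 20 log₁₀(749.76) ≈ 57.50 dB
∠H = 112.92° − 132.33° = -19.41°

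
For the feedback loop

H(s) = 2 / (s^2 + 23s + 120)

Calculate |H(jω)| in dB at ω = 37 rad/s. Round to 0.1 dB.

-57.6 dB

Substitute s = j37:
Numerator: 2 = 2 + j0
Denominator: (j37)^2 + 23(j37) + 120 = -1249 + j851
|N| = √(2² + 0²) ≈ 2, ∠N ≈ 0.00°
|D| = √(1249² + 851²) ≈ 1511.4, ∠D ≈ 145.73°
|H| = 2 / 1511.4 ≈ 0.0013233
Gain = 20 log₁₀(0.0013233) ≈ -57.57 dB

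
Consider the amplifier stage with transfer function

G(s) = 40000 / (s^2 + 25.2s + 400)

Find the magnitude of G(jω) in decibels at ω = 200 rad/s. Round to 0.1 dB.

At s = jω = j200:
quadratic: (j200)² + 25.2·j200 + 400 = -39600 + j5040 → |·| ≈ 39919, ∠ ≈ 172.75°
|G| = 40000 / 39919 ≈ 1.002
Gain = 20 log₁₀(1.002) ≈ 0.02 dB

0.0 dB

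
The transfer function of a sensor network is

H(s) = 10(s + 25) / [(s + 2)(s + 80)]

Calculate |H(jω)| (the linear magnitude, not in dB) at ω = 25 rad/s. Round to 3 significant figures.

0.168

At s = jω = j25:
zero (s+25): 25 + j25 → |·| = √(25²+25²) = √1250 ≈ 35.355, ∠ = arctan(25/25) ≈ 45.00°
pole (s+2): 2 + j25 → |·| = √(2²+25²) = √629 ≈ 25.08, ∠ = arctan(25/2) ≈ 85.43°
pole (s+80): 80 + j25 → |·| = √(80²+25²) = √7025 ≈ 83.815, ∠ = arctan(25/80) ≈ 17.35°
|H| = 10 · 35.355 / 2102.1 ≈ 0.16819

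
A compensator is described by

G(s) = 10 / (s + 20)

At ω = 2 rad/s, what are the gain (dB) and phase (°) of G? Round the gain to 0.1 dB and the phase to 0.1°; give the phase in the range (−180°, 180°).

Substitute s = j2:
Numerator: 10 = 10 + j0
Denominator: (j2) + 20 = 20 + j2
|N| = √(10² + 0²) ≈ 10, ∠N ≈ 0.00°
|D| = √(20² + 2²) ≈ 20.1, ∠D ≈ 5.71°
|G| = 10 / 20.1 ≈ 0.49751
Gain = 20 log₁₀(0.49751) ≈ -6.06 dB
∠G = 0.00° − 5.71° = -5.71°

-6.1 dB, -5.7°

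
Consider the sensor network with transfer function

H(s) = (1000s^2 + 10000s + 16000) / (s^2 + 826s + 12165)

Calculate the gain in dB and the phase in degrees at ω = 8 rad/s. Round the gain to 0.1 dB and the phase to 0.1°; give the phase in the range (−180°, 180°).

16.6 dB, 92.3°

Substitute s = j8:
Numerator: 1000(j8)^2 + 10000(j8) + 16000 = -48000 + j80000
Denominator: (j8)^2 + 826(j8) + 12165 = 12101 + j6608
|N| = √(48000² + 80000²) ≈ 93295, ∠N ≈ 120.96°
|D| = √(12101² + 6608²) ≈ 13788, ∠D ≈ 28.64°
|H| = 93295 / 13788 ≈ 6.7664
Gain = 20 log₁₀(6.7664) ≈ 16.61 dB
∠H = 120.96° − 28.64° = 92.32°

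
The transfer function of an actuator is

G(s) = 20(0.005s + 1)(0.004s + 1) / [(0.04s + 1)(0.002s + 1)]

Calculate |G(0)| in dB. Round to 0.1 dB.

26.0 dB

G(0) = 20 · 1 / 1 = 20
20 log₁₀(20) ≈ 26.02 dB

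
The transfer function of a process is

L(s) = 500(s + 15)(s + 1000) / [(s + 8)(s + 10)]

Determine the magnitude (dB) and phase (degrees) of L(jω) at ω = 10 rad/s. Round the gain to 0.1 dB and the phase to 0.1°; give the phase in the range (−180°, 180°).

93.9 dB, -62.1°

At s = jω = j10:
zero (s+15): 15 + j10 → |·| = √(15²+10²) = √325 ≈ 18.028, ∠ = arctan(10/15) ≈ 33.69°
zero (s+1000): 1000 + j10 → |·| = √(1000²+10²) = √1000100 ≈ 1000, ∠ = arctan(10/1000) ≈ 0.57°
pole (s+8): 8 + j10 → |·| = √(8²+10²) = √164 ≈ 12.806, ∠ = arctan(10/8) ≈ 51.34°
pole (s+10): 10 + j10 → |·| = √(10²+10²) = √200 ≈ 14.142, ∠ = arctan(10/10) ≈ 45.00°
|L| = 500 · 18028 / 181.1 ≈ 49774
Gain = 20 log₁₀(49774) ≈ 93.94 dB
∠L = 34.26° − 96.34° = -62.08°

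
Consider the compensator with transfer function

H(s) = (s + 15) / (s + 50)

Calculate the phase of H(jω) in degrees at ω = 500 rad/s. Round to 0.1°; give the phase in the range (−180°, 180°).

Substitute s = j500:
Numerator: (j500) + 15 = 15 + j500
Denominator: (j500) + 50 = 50 + j500
|N| = √(15² + 500²) ≈ 500.22, ∠N ≈ 88.28°
|D| = √(50² + 500²) ≈ 502.49, ∠D ≈ 84.29°
∠H = 88.28° − 84.29° = 3.99°

4.0°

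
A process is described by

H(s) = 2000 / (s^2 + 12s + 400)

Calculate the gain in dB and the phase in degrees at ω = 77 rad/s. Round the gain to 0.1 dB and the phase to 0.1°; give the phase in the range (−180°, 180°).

-9.0 dB, -170.5°

At s = jω = j77:
quadratic: (j77)² + 12·j77 + 400 = -5529 + j924 → |·| ≈ 5605.7, ∠ ≈ 170.51°
|H| = 2000 / 5605.7 ≈ 0.35678
Gain = 20 log₁₀(0.35678) ≈ -8.95 dB
∠H = 0.00° − 170.51° = -170.51°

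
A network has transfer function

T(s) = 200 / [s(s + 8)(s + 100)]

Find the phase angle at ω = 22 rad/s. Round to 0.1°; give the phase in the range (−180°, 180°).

At s = jω = j22:
pole (s+8): 8 + j22 → |·| = √(8²+22²) = √548 ≈ 23.409, ∠ = arctan(22/8) ≈ 70.02°
pole (s+100): 100 + j22 → |·| = √(100²+22²) = √10484 ≈ 102.39, ∠ = arctan(22/100) ≈ 12.41°
pole at origin: |s| = 22, ∠ = 90.00° (in denominator)
∠T = 0.00° − 172.43° = -172.43°

-172.4°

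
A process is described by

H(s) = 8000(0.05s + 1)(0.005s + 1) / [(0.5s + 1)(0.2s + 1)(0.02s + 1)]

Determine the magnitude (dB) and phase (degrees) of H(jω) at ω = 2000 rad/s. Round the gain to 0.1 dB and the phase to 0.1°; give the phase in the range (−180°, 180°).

-6.0 dB, -94.7°

At ω = 2000 rad/s:
zero (1 + j2000·0.05) = 1 + j100 → |·| ≈ 100, ∠ ≈ 89.43°
zero (1 + j2000·0.005) = 1 + j10 → |·| ≈ 10.05, ∠ ≈ 84.29°
pole (1 + j2000·0.5) = 1 + j1000 → |·| ≈ 1000, ∠ ≈ 89.94°
pole (1 + j2000·0.2) = 1 + j400 → |·| ≈ 400, ∠ ≈ 89.86°
pole (1 + j2000·0.02) = 1 + j40 → |·| ≈ 40.012, ∠ ≈ 88.57°
|H| = 8000 · 100 · 10.05 / (1000 · 400 · 40.012) ≈ 0.50235
Gain = 20 log₁₀(0.50235) ≈ -5.98 dB
∠H = (89.43° + 84.29°) − (89.94° + 89.86° + 88.57°) = -94.65°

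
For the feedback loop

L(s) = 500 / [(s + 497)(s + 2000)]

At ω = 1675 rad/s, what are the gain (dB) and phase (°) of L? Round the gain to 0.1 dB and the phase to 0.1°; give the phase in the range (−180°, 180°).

-79.2 dB, -113.4°

At s = jω = j1675:
pole (s+497): 497 + j1675 → |·| = √(497²+1675²) = √3052634 ≈ 1747.2, ∠ = arctan(1675/497) ≈ 73.47°
pole (s+2000): 2000 + j1675 → |·| = √(2000²+1675²) = √6805625 ≈ 2608.8, ∠ = arctan(1675/2000) ≈ 39.95°
|L| = 500 / 4.5581e+06 ≈ 0.00010969
Gain = 20 log₁₀(0.00010969) ≈ -79.20 dB
∠L = 0.00° − 113.42° = -113.42°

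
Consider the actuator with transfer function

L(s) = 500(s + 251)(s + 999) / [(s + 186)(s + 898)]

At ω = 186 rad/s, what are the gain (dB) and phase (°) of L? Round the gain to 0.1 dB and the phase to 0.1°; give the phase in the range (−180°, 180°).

At s = jω = j186:
zero (s+251): 251 + j186 → |·| = √(251²+186²) = √97597 ≈ 312.41, ∠ = arctan(186/251) ≈ 36.54°
zero (s+999): 999 + j186 → |·| = √(999²+186²) = √1032597 ≈ 1016.2, ∠ = arctan(186/999) ≈ 10.55°
pole (s+186): 186 + j186 → |·| = √(186²+186²) = √69192 ≈ 263.04, ∠ = arctan(186/186) ≈ 45.00°
pole (s+898): 898 + j186 → |·| = √(898²+186²) = √841000 ≈ 917.06, ∠ = arctan(186/898) ≈ 11.70°
|L| = 500 · 3.1747e+05 / 2.4122e+05 ≈ 658.05
Gain = 20 log₁₀(658.05) ≈ 56.37 dB
∠L = 47.09° − 56.70° = -9.61°

56.4 dB, -9.6°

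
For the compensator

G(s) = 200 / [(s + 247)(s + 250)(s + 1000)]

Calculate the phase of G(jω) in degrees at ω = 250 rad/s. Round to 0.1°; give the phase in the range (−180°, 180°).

-104.4°

At s = jω = j250:
pole (s+247): 247 + j250 → |·| = √(247²+250²) = √123509 ≈ 351.44, ∠ = arctan(250/247) ≈ 45.35°
pole (s+250): 250 + j250 → |·| = √(250²+250²) = √125000 ≈ 353.55, ∠ = arctan(250/250) ≈ 45.00°
pole (s+1000): 1000 + j250 → |·| = √(1000²+250²) = √1062500 ≈ 1030.8, ∠ = arctan(250/1000) ≈ 14.04°
∠G = 0.00° − 104.39° = -104.39°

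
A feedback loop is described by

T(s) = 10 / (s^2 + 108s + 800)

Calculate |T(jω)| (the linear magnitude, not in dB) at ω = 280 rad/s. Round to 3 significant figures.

Substitute s = j280:
Numerator: 10 = 10 + j0
Denominator: (j280)^2 + 108(j280) + 800 = -77600 + j30240
|N| = √(10² + 0²) ≈ 10, ∠N ≈ 0.00°
|D| = √(77600² + 30240²) ≈ 83284, ∠D ≈ 158.71°
|T| = 10 / 83284 ≈ 0.00012007

0.000120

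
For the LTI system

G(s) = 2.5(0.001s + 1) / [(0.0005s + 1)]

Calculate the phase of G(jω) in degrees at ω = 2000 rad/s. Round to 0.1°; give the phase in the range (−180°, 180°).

At ω = 2000 rad/s:
zero (1 + j2000·0.001) = 1 + j2 → |·| ≈ 2.2361, ∠ ≈ 63.43°
pole (1 + j2000·0.0005) = 1 + j1 → |·| ≈ 1.4142, ∠ ≈ 45.00°
∠G = (63.43°) − (45.00°) = 18.43°

18.4°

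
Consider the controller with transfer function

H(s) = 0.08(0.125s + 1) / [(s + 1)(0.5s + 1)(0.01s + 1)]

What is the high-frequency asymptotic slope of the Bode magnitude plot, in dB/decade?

Each pole contributes −20 dB/decade at high frequency; each zero contributes +20 dB/decade.
Net: 1 zero(s) − 3 pole(s) → -40 dB/decade.

-40 dB/decade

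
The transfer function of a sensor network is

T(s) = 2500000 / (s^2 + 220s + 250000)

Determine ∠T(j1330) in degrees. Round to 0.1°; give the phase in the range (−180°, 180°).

-169.1°

At s = jω = j1330:
quadratic: (j1330)² + 220·j1330 + 250000 = -1518900 + j292600 → |·| ≈ 1.5468e+06, ∠ ≈ 169.10°
∠T = 0.00° − 169.10° = -169.10°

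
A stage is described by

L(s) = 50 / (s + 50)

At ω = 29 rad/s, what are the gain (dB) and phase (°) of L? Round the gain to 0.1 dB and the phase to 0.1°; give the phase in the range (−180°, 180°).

-1.3 dB, -30.1°

At s = jω = j29:
pole (s+50): 50 + j29 → |·| = √(50²+29²) = √3341 ≈ 57.801, ∠ = arctan(29/50) ≈ 30.11°
|L| = 50 / 57.801 ≈ 0.86504
Gain = 20 log₁₀(0.86504) ≈ -1.26 dB
∠L = 0.00° − 30.11° = -30.11°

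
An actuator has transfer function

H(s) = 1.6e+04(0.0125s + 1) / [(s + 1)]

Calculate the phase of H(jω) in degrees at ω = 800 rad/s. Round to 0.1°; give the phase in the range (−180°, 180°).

-5.6°

At ω = 800 rad/s:
zero (1 + j800·0.0125) = 1 + j10 → |·| ≈ 10.05, ∠ ≈ 84.29°
pole (1 + j800·1) = 1 + j800 → |·| ≈ 800, ∠ ≈ 89.93°
∠H = (84.29°) − (89.93°) = -5.64°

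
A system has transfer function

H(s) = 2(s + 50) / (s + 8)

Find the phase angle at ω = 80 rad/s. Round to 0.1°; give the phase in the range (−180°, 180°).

At s = jω = j80:
zero (s+50): 50 + j80 → |·| = √(50²+80²) = √8900 ≈ 94.34, ∠ = arctan(80/50) ≈ 57.99°
pole (s+8): 8 + j80 → |·| = √(8²+80²) = √6464 ≈ 80.399, ∠ = arctan(80/8) ≈ 84.29°
∠H = 57.99° − 84.29° = -26.30°

-26.3°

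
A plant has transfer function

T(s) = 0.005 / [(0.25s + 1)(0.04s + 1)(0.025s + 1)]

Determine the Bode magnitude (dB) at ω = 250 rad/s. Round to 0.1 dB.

-118.0 dB

At ω = 250 rad/s:
pole (1 + j250·0.25) = 1 + j62.5 → |·| ≈ 62.508, ∠ ≈ 89.08°
pole (1 + j250·0.04) = 1 + j10 → |·| ≈ 10.05, ∠ ≈ 84.29°
pole (1 + j250·0.025) = 1 + j6.25 → |·| ≈ 6.3295, ∠ ≈ 80.91°
|T| = 0.005 · 1 / (62.508 · 10.05 · 6.3295) ≈ 1.2575e-06
Gain = 20 log₁₀(1.2575e-06) ≈ -118.01 dB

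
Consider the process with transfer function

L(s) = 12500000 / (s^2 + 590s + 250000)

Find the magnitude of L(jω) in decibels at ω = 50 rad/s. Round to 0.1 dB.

34.0 dB

At s = jω = j50:
quadratic: (j50)² + 590·j50 + 250000 = 247500 + j29500 → |·| ≈ 2.4925e+05, ∠ ≈ 6.80°
|L| = 12500000 / 2.4925e+05 ≈ 50.15
Gain = 20 log₁₀(50.15) ≈ 34.01 dB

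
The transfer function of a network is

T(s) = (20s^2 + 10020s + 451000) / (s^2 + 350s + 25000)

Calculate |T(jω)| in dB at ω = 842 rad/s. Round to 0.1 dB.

26.7 dB

Substitute s = j842:
Numerator: 20(j842)^2 + 10020(j842) + 451000 = -13728280 + j8436840
Denominator: (j842)^2 + 350(j842) + 25000 = -683964 + j294700
|N| = √(13728280² + 8436840²) ≈ 1.6114e+07, ∠N ≈ 148.43°
|D| = √(683964² + 294700²) ≈ 7.4475e+05, ∠D ≈ 156.69°
|T| = 1.6114e+07 / 7.4475e+05 ≈ 21.637
Gain = 20 log₁₀(21.637) ≈ 26.70 dB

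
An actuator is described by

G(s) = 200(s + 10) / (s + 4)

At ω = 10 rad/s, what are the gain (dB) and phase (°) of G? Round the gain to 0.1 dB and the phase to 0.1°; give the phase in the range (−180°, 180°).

At s = jω = j10:
zero (s+10): 10 + j10 → |·| = √(10²+10²) = √200 ≈ 14.142, ∠ = arctan(10/10) ≈ 45.00°
pole (s+4): 4 + j10 → |·| = √(4²+10²) = √116 ≈ 10.77, ∠ = arctan(10/4) ≈ 68.20°
|G| = 200 · 14.142 / 10.77 ≈ 262.62
Gain = 20 log₁₀(262.62) ≈ 48.39 dB
∠G = 45.00° − 68.20° = -23.20°

48.4 dB, -23.2°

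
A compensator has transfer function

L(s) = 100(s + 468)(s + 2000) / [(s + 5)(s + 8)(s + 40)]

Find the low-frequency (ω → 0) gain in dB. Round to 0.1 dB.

L(0) = 100·468·2000 / (5·8·40) = 58500
20 log₁₀(58500) ≈ 95.34 dB

95.3 dB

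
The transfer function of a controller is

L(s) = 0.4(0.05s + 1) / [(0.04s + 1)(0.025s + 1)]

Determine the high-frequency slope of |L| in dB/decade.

-20 dB/decade

Each pole contributes −20 dB/decade at high frequency; each zero contributes +20 dB/decade.
Net: 1 zero(s) − 2 pole(s) → -20 dB/decade.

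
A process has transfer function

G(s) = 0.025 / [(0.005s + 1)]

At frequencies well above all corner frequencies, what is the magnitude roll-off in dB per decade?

Each pole contributes −20 dB/decade at high frequency; each zero contributes +20 dB/decade.
Net: 0 zero(s) − 1 pole(s) → -20 dB/decade.

-20 dB/decade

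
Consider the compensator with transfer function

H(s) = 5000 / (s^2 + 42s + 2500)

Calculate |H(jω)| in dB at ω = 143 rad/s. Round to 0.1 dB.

At s = jω = j143:
quadratic: (j143)² + 42·j143 + 2500 = -17949 + j6006 → |·| ≈ 18927, ∠ ≈ 161.50°
|H| = 5000 / 18927 ≈ 0.26417
Gain = 20 log₁₀(0.26417) ≈ -11.56 dB

-11.6 dB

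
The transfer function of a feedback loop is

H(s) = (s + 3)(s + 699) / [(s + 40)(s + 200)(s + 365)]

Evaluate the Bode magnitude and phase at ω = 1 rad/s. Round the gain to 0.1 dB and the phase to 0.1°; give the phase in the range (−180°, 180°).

At s = jω = j1:
zero (s+3): 3 + j1 → |·| = √(3²+1²) = √10 ≈ 3.1623, ∠ = arctan(1/3) ≈ 18.43°
zero (s+699): 699 + j1 → |·| = √(699²+1²) = √488602 ≈ 699, ∠ = arctan(1/699) ≈ 0.08°
pole (s+40): 40 + j1 → |·| = √(40²+1²) = √1601 ≈ 40.012, ∠ = arctan(1/40) ≈ 1.43°
pole (s+200): 200 + j1 → |·| = √(200²+1²) = √40001 ≈ 200, ∠ = arctan(1/200) ≈ 0.29°
pole (s+365): 365 + j1 → |·| = √(365²+1²) = √133226 ≈ 365, ∠ = arctan(1/365) ≈ 0.16°
|H| = 1 · 2210.4 / 2.9209e+06 ≈ 0.00075675
Gain = 20 log₁₀(0.00075675) ≈ -62.42 dB
∠H = 18.51° − 1.88° = 16.63°

-62.4 dB, 16.6°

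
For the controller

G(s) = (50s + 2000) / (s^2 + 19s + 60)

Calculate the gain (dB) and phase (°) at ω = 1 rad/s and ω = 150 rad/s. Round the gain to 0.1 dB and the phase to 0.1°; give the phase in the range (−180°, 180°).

ω = 1: 30.2 dB, -16.4°; ω = 150: -9.3 dB, -97.7°

Substitute s = j1:
Numerator: 50(j1) + 2000 = 2000 + j50
Denominator: (j1)^2 + 19(j1) + 60 = 59 + j19
|N| = √(2000² + 50²) ≈ 2000.6, ∠N ≈ 1.43°
|D| = √(59² + 19²) ≈ 61.984, ∠D ≈ 17.85°
|G| = 2000.6 / 61.984 ≈ 32.276
Gain = 20 log₁₀(32.276) ≈ 30.18 dB
∠G = 1.43° − 17.85° = -16.42°

Substitute s = j150:
Numerator: 50(j150) + 2000 = 2000 + j7500
Denominator: (j150)^2 + 19(j150) + 60 = -22440 + j2850
|N| = √(2000² + 7500²) ≈ 7762.1, ∠N ≈ 75.07°
|D| = √(22440² + 2850²) ≈ 22620, ∠D ≈ 172.76°
|G| = 7762.1 / 22620 ≈ 0.34315
Gain = 20 log₁₀(0.34315) ≈ -9.29 dB
∠G = 75.07° − 172.76° = -97.69°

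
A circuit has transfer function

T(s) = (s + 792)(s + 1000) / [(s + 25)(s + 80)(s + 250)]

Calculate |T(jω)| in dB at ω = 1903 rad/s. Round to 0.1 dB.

-63.9 dB

At s = jω = j1903:
zero (s+792): 792 + j1903 → |·| = √(792²+1903²) = √4248673 ≈ 2061.2, ∠ = arctan(1903/792) ≈ 67.40°
zero (s+1000): 1000 + j1903 → |·| = √(1000²+1903²) = √4621409 ≈ 2149.7, ∠ = arctan(1903/1000) ≈ 62.28°
pole (s+25): 25 + j1903 → |·| = √(25²+1903²) = √3622034 ≈ 1903.2, ∠ = arctan(1903/25) ≈ 89.25°
pole (s+80): 80 + j1903 → |·| = √(80²+1903²) = √3627809 ≈ 1904.7, ∠ = arctan(1903/80) ≈ 87.59°
pole (s+250): 250 + j1903 → |·| = √(250²+1903²) = √3683909 ≈ 1919.4, ∠ = arctan(1903/250) ≈ 82.52°
|T| = 1 · 4.431e+06 / 6.9579e+09 ≈ 0.00063683
Gain = 20 log₁₀(0.00063683) ≈ -63.92 dB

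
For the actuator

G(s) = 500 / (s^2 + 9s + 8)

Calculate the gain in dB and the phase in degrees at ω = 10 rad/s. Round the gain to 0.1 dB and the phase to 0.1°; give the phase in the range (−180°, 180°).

11.8 dB, -135.6°

Substitute s = j10:
Numerator: 500 = 500 + j0
Denominator: (j10)^2 + 9(j10) + 8 = -92 + j90
|N| = √(500² + 0²) ≈ 500, ∠N ≈ 0.00°
|D| = √(92² + 90²) ≈ 128.7, ∠D ≈ 135.63°
|G| = 500 / 128.7 ≈ 3.885
Gain = 20 log₁₀(3.885) ≈ 11.79 dB
∠G = 0.00° − 135.63° = -135.63°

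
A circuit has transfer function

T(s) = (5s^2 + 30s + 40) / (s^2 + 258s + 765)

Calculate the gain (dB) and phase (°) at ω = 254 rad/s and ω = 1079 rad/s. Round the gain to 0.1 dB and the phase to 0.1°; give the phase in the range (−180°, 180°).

Substitute s = j254:
Numerator: 5(j254)^2 + 30(j254) + 40 = -322540 + j7620
Denominator: (j254)^2 + 258(j254) + 765 = -63751 + j65532
|N| = √(322540² + 7620²) ≈ 3.2263e+05, ∠N ≈ 178.65°
|D| = √(63751² + 65532²) ≈ 91426, ∠D ≈ 134.21°
|T| = 3.2263e+05 / 91426 ≈ 3.5289
Gain = 20 log₁₀(3.5289) ≈ 10.95 dB
∠T = 178.65° − 134.21° = 44.44°

Substitute s = j1079:
Numerator: 5(j1079)^2 + 30(j1079) + 40 = -5821165 + j32370
Denominator: (j1079)^2 + 258(j1079) + 765 = -1163476 + j278382
|N| = √(5821165² + 32370²) ≈ 5.8213e+06, ∠N ≈ 179.68°
|D| = √(1163476² + 278382²) ≈ 1.1963e+06, ∠D ≈ 166.54°
|T| = 5.8213e+06 / 1.1963e+06 ≈ 4.8661
Gain = 20 log₁₀(4.8661) ≈ 13.74 dB
∠T = 179.68° − 166.54° = 13.14°

ω = 254: 11.0 dB, 44.4°; ω = 1079: 13.7 dB, 13.1°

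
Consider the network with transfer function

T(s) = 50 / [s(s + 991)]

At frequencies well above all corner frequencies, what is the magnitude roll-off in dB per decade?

-40 dB/decade

Each pole contributes −20 dB/decade at high frequency; each zero contributes +20 dB/decade.
Net: 0 zero(s) − 2 pole(s) → -40 dB/decade.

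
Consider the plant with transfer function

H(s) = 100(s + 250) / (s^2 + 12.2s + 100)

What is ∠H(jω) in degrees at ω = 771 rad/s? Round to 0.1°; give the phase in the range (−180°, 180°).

-107.1°

At s = jω = j771:
zero (s+250): 250 + j771 → |·| = √(250²+771²) = √656941 ≈ 810.52, ∠ = arctan(771/250) ≈ 72.03°
quadratic: (j771)² + 12.2·j771 + 100 = -594341 + j9406.2 → |·| ≈ 5.9442e+05, ∠ ≈ 179.09°
∠H = 72.03° − 179.09° = -107.06°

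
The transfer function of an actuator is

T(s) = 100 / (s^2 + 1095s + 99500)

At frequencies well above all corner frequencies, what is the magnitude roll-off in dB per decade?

Each pole contributes −20 dB/decade at high frequency; each zero contributes +20 dB/decade.
Net: 0 zero(s) − 2 pole(s) → -40 dB/decade.

-40 dB/decade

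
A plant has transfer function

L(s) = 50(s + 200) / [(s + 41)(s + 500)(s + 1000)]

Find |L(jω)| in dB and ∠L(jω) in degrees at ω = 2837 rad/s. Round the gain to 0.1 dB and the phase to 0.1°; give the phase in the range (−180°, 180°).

At s = jω = j2837:
zero (s+200): 200 + j2837 → |·| = √(200²+2837²) = √8088569 ≈ 2844, ∠ = arctan(2837/200) ≈ 85.97°
pole (s+41): 41 + j2837 → |·| = √(41²+2837²) = √8050250 ≈ 2837.3, ∠ = arctan(2837/41) ≈ 89.17°
pole (s+500): 500 + j2837 → |·| = √(500²+2837²) = √8298569 ≈ 2880.7, ∠ = arctan(2837/500) ≈ 80.00°
pole (s+1000): 1000 + j2837 → |·| = √(1000²+2837²) = √9048569 ≈ 3008.1, ∠ = arctan(2837/1000) ≈ 70.58°
|L| = 50 · 2844 / 2.4586e+10 ≈ 5.7838e-06
Gain = 20 log₁₀(5.7838e-06) ≈ -104.76 dB
∠L = 85.97° − 239.75° = -153.78°

-104.8 dB, -153.8°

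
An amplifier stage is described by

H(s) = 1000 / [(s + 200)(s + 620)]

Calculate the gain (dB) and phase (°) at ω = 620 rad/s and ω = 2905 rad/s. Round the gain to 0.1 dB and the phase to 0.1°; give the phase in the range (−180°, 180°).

ω = 620: -55.1 dB, -117.1°; ω = 2905: -78.7 dB, -164.0°

At s = jω = j620:
pole (s+200): 200 + j620 → |·| = √(200²+620²) = √424400 ≈ 651.46, ∠ = arctan(620/200) ≈ 72.12°
pole (s+620): 620 + j620 → |·| = √(620²+620²) = √768800 ≈ 876.81, ∠ = arctan(620/620) ≈ 45.00°
|H| = 1000 / 5.7121e+05 ≈ 0.0017507
Gain = 20 log₁₀(0.0017507) ≈ -55.14 dB
∠H = 0.00° − 117.12° = -117.12°

At s = jω = j2905:
pole (s+200): 200 + j2905 → |·| = √(200²+2905²) = √8479025 ≈ 2911.9, ∠ = arctan(2905/200) ≈ 86.06°
pole (s+620): 620 + j2905 → |·| = √(620²+2905²) = √8823425 ≈ 2970.4, ∠ = arctan(2905/620) ≈ 77.95°
|H| = 1000 / 8.6495e+06 ≈ 0.00011561
Gain = 20 log₁₀(0.00011561) ≈ -78.74 dB
∠H = 0.00° − 164.01° = -164.01°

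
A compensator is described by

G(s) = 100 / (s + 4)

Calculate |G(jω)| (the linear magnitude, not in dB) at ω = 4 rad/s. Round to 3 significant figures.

Substitute s = j4:
Numerator: 100 = 100 + j0
Denominator: (j4) + 4 = 4 + j4
|N| = √(100² + 0²) ≈ 100, ∠N ≈ 0.00°
|D| = √(4² + 4²) ≈ 5.6569, ∠D ≈ 45.00°
|G| = 100 / 5.6569 ≈ 17.678

17.7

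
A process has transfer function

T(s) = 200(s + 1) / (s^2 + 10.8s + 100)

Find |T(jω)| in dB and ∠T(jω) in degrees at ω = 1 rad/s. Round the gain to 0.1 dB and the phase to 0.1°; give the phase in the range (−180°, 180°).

9.1 dB, 38.8°

At s = jω = j1:
zero (s+1): 1 + j1 → |·| = √(1²+1²) = √2 ≈ 1.4142, ∠ = arctan(1/1) ≈ 45.00°
quadratic: (j1)² + 10.8·j1 + 100 = 99 + j10.8 → |·| ≈ 99.587, ∠ ≈ 6.23°
|T| = 200 · 1.4142 / 99.587 ≈ 2.8401
Gain = 20 log₁₀(2.8401) ≈ 9.07 dB
∠T = 45.00° − 6.23° = 38.77°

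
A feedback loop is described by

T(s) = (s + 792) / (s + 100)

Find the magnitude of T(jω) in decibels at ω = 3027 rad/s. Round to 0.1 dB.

0.3 dB

Substitute s = j3027:
Numerator: (j3027) + 792 = 792 + j3027
Denominator: (j3027) + 100 = 100 + j3027
|N| = √(792² + 3027²) ≈ 3128.9, ∠N ≈ 75.34°
|D| = √(100² + 3027²) ≈ 3028.7, ∠D ≈ 88.11°
|T| = 3128.9 / 3028.7 ≈ 1.0331
Gain = 20 log₁₀(1.0331) ≈ 0.28 dB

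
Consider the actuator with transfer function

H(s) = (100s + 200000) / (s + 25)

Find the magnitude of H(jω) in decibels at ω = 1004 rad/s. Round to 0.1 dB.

Substitute s = j1004:
Numerator: 100(j1004) + 200000 = 200000 + j100400
Denominator: (j1004) + 25 = 25 + j1004
|N| = √(200000² + 100400²) ≈ 2.2379e+05, ∠N ≈ 26.66°
|D| = √(25² + 1004²) ≈ 1004.3, ∠D ≈ 88.57°
|H| = 2.2379e+05 / 1004.3 ≈ 222.83
Gain = 20 log₁₀(222.83) ≈ 46.96 dB

47.0 dB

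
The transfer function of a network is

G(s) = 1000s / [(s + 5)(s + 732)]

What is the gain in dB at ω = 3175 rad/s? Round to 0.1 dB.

At s = jω = j3175:
zero at origin: s = j3175 → |·| = 3175, ∠ = 90.00°
pole (s+5): 5 + j3175 → |·| = √(5²+3175²) = √10080650 ≈ 3175, ∠ = arctan(3175/5) ≈ 89.91°
pole (s+732): 732 + j3175 → |·| = √(732²+3175²) = √10616449 ≈ 3258.3, ∠ = arctan(3175/732) ≈ 77.02°
|G| = 1000 · 3175 / 1.0345e+07 ≈ 0.30691
Gain = 20 log₁₀(0.30691) ≈ -10.26 dB

-10.3 dB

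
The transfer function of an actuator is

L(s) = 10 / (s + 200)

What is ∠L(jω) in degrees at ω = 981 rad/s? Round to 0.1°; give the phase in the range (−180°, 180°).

At s = jω = j981:
pole (s+200): 200 + j981 → |·| = √(200²+981²) = √1002361 ≈ 1001.2, ∠ = arctan(981/200) ≈ 78.48°
∠L = 0.00° − 78.48° = -78.48°

-78.5°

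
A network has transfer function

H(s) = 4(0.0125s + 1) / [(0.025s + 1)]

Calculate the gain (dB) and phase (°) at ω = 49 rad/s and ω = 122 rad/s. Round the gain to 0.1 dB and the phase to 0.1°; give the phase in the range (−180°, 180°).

At ω = 49 rad/s:
zero (1 + j49·0.0125) = 1 + j0.6125 → |·| ≈ 1.1727, ∠ ≈ 31.49°
pole (1 + j49·0.025) = 1 + j1.225 → |·| ≈ 1.5813, ∠ ≈ 50.77°
|H| = 4 · 1.1727 / (1.5813) ≈ 2.9664
Gain = 20 log₁₀(2.9664) ≈ 9.44 dB
∠H = (31.49°) − (50.77°) = -19.28°

At ω = 122 rad/s:
zero (1 + j122·0.0125) = 1 + j1.525 → |·| ≈ 1.8236, ∠ ≈ 56.75°
pole (1 + j122·0.025) = 1 + j3.05 → |·| ≈ 3.2098, ∠ ≈ 71.85°
|H| = 4 · 1.8236 / (3.2098) ≈ 2.2725
Gain = 20 log₁₀(2.2725) ≈ 7.13 dB
∠H = (56.75°) − (71.85°) = -15.10°

ω = 49: 9.4 dB, -19.3°; ω = 122: 7.1 dB, -15.1°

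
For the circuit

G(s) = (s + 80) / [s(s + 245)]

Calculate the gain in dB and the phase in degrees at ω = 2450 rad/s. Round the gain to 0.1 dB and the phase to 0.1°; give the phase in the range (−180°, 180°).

-67.8 dB, -86.2°

At s = jω = j2450:
zero (s+80): 80 + j2450 → |·| = √(80²+2450²) = √6008900 ≈ 2451.3, ∠ = arctan(2450/80) ≈ 88.13°
pole (s+245): 245 + j2450 → |·| = √(245²+2450²) = √6062525 ≈ 2462.2, ∠ = arctan(2450/245) ≈ 84.29°
pole at origin: |s| = 2450, ∠ = 90.00° (in denominator)
|G| = 1 · 2451.3 / 6.0324e+06 ≈ 0.00040636
Gain = 20 log₁₀(0.00040636) ≈ -67.82 dB
∠G = 88.13° − 174.29° = -86.16°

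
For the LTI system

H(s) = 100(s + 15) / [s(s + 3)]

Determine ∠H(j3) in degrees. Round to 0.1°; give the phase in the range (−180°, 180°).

-123.7°

At s = jω = j3:
zero (s+15): 15 + j3 → |·| = √(15²+3²) = √234 ≈ 15.297, ∠ = arctan(3/15) ≈ 11.31°
pole (s+3): 3 + j3 → |·| = √(3²+3²) = √18 ≈ 4.2426, ∠ = arctan(3/3) ≈ 45.00°
pole at origin: |s| = 3, ∠ = 90.00° (in denominator)
∠H = 11.31° − 135.00° = -123.69°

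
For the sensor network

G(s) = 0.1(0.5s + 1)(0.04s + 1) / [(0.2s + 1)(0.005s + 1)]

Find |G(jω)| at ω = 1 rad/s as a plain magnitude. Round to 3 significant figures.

0.110

At ω = 1 rad/s:
zero (1 + j1·0.5) = 1 + j0.5 → |·| ≈ 1.118, ∠ ≈ 26.57°
zero (1 + j1·0.04) = 1 + j0.04 → |·| ≈ 1.0008, ∠ ≈ 2.29°
pole (1 + j1·0.2) = 1 + j0.2 → |·| ≈ 1.0198, ∠ ≈ 11.31°
pole (1 + j1·0.005) = 1 + j0.005 → |·| ≈ 1, ∠ ≈ 0.29°
|G| = 0.1 · 1.118 · 1.0008 / (1.0198 · 1) ≈ 0.10972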